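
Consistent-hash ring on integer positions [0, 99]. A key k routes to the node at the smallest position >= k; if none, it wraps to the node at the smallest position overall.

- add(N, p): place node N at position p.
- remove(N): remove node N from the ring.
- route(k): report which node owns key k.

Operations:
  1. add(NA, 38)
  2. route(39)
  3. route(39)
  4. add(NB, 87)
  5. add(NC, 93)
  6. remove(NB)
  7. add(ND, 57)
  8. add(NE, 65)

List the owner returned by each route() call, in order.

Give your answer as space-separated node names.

Answer: NA NA

Derivation:
Op 1: add NA@38 -> ring=[38:NA]
Op 2: route key 39: none >= 39, wrap to smallest pos 38 -> NA
Op 3: route key 39: none >= 39, wrap to smallest pos 38 -> NA
Op 4: add NB@87 -> ring=[38:NA,87:NB]
Op 5: add NC@93 -> ring=[38:NA,87:NB,93:NC]
Op 6: remove NB -> ring=[38:NA,93:NC]
Op 7: add ND@57 -> ring=[38:NA,57:ND,93:NC]
Op 8: add NE@65 -> ring=[38:NA,57:ND,65:NE,93:NC]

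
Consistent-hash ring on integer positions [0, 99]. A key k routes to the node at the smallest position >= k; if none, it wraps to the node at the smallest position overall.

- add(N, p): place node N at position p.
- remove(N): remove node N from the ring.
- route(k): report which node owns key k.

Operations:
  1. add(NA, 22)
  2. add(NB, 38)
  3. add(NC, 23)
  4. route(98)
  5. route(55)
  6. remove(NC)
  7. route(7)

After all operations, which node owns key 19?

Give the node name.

Op 1: add NA@22 -> ring=[22:NA]
Op 2: add NB@38 -> ring=[22:NA,38:NB]
Op 3: add NC@23 -> ring=[22:NA,23:NC,38:NB]
Op 4: route key 98: none >= 98, wrap to smallest pos 22 -> NA
Op 5: route key 55: none >= 55, wrap to smallest pos 22 -> NA
Op 6: remove NC -> ring=[22:NA,38:NB]
Op 7: route key 7: smallest pos >= 7 is 22 -> NA
Final route key 19: smallest pos >= 19 is 22 -> NA

Answer: NA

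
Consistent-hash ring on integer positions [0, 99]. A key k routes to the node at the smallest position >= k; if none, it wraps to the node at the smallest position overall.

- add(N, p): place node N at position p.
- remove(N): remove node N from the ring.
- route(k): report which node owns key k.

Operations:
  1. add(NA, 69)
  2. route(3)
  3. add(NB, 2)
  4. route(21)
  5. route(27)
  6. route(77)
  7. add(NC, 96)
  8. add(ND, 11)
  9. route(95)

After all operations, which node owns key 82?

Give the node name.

Answer: NC

Derivation:
Op 1: add NA@69 -> ring=[69:NA]
Op 2: route key 3: smallest pos >= 3 is 69 -> NA
Op 3: add NB@2 -> ring=[2:NB,69:NA]
Op 4: route key 21: smallest pos >= 21 is 69 -> NA
Op 5: route key 27: smallest pos >= 27 is 69 -> NA
Op 6: route key 77: none >= 77, wrap to smallest pos 2 -> NB
Op 7: add NC@96 -> ring=[2:NB,69:NA,96:NC]
Op 8: add ND@11 -> ring=[2:NB,11:ND,69:NA,96:NC]
Op 9: route key 95: smallest pos >= 95 is 96 -> NC
Final route key 82: smallest pos >= 82 is 96 -> NC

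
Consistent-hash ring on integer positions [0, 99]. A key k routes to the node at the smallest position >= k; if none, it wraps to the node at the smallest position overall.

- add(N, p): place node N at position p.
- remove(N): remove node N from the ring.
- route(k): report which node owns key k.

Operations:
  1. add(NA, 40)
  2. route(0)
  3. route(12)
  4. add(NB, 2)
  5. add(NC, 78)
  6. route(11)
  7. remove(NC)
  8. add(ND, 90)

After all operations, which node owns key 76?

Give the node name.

Op 1: add NA@40 -> ring=[40:NA]
Op 2: route key 0: smallest pos >= 0 is 40 -> NA
Op 3: route key 12: smallest pos >= 12 is 40 -> NA
Op 4: add NB@2 -> ring=[2:NB,40:NA]
Op 5: add NC@78 -> ring=[2:NB,40:NA,78:NC]
Op 6: route key 11: smallest pos >= 11 is 40 -> NA
Op 7: remove NC -> ring=[2:NB,40:NA]
Op 8: add ND@90 -> ring=[2:NB,40:NA,90:ND]
Final route key 76: smallest pos >= 76 is 90 -> ND

Answer: ND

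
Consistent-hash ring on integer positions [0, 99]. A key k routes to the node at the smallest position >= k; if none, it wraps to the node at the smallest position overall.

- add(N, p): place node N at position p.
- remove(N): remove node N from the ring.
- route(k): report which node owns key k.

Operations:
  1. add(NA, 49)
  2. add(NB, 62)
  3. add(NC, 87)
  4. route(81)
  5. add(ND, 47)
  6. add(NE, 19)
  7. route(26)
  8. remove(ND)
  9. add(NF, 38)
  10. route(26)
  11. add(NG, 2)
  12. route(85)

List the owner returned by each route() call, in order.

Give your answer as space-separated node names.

Answer: NC ND NF NC

Derivation:
Op 1: add NA@49 -> ring=[49:NA]
Op 2: add NB@62 -> ring=[49:NA,62:NB]
Op 3: add NC@87 -> ring=[49:NA,62:NB,87:NC]
Op 4: route key 81: smallest pos >= 81 is 87 -> NC
Op 5: add ND@47 -> ring=[47:ND,49:NA,62:NB,87:NC]
Op 6: add NE@19 -> ring=[19:NE,47:ND,49:NA,62:NB,87:NC]
Op 7: route key 26: smallest pos >= 26 is 47 -> ND
Op 8: remove ND -> ring=[19:NE,49:NA,62:NB,87:NC]
Op 9: add NF@38 -> ring=[19:NE,38:NF,49:NA,62:NB,87:NC]
Op 10: route key 26: smallest pos >= 26 is 38 -> NF
Op 11: add NG@2 -> ring=[2:NG,19:NE,38:NF,49:NA,62:NB,87:NC]
Op 12: route key 85: smallest pos >= 85 is 87 -> NC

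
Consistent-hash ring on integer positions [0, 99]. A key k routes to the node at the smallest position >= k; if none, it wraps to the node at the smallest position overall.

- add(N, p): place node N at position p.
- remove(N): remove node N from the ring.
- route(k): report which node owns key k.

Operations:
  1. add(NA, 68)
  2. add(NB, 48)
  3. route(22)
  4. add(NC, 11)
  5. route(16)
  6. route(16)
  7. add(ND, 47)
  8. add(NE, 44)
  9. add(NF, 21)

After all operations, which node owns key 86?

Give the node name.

Answer: NC

Derivation:
Op 1: add NA@68 -> ring=[68:NA]
Op 2: add NB@48 -> ring=[48:NB,68:NA]
Op 3: route key 22: smallest pos >= 22 is 48 -> NB
Op 4: add NC@11 -> ring=[11:NC,48:NB,68:NA]
Op 5: route key 16: smallest pos >= 16 is 48 -> NB
Op 6: route key 16: smallest pos >= 16 is 48 -> NB
Op 7: add ND@47 -> ring=[11:NC,47:ND,48:NB,68:NA]
Op 8: add NE@44 -> ring=[11:NC,44:NE,47:ND,48:NB,68:NA]
Op 9: add NF@21 -> ring=[11:NC,21:NF,44:NE,47:ND,48:NB,68:NA]
Final route key 86: none >= 86, wrap to smallest pos 11 -> NC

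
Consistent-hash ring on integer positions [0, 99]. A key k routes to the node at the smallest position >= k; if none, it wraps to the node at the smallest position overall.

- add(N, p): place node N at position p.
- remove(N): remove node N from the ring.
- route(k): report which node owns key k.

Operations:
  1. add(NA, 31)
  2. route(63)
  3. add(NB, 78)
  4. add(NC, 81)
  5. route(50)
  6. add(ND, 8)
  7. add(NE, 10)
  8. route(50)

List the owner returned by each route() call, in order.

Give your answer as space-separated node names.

Answer: NA NB NB

Derivation:
Op 1: add NA@31 -> ring=[31:NA]
Op 2: route key 63: none >= 63, wrap to smallest pos 31 -> NA
Op 3: add NB@78 -> ring=[31:NA,78:NB]
Op 4: add NC@81 -> ring=[31:NA,78:NB,81:NC]
Op 5: route key 50: smallest pos >= 50 is 78 -> NB
Op 6: add ND@8 -> ring=[8:ND,31:NA,78:NB,81:NC]
Op 7: add NE@10 -> ring=[8:ND,10:NE,31:NA,78:NB,81:NC]
Op 8: route key 50: smallest pos >= 50 is 78 -> NB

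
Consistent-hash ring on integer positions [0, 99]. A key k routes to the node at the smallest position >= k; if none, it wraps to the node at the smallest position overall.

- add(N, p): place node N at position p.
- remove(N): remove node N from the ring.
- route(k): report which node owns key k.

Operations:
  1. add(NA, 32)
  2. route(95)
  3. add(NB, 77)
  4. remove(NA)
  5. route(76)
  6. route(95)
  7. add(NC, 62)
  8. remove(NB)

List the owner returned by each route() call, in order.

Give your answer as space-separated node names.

Answer: NA NB NB

Derivation:
Op 1: add NA@32 -> ring=[32:NA]
Op 2: route key 95: none >= 95, wrap to smallest pos 32 -> NA
Op 3: add NB@77 -> ring=[32:NA,77:NB]
Op 4: remove NA -> ring=[77:NB]
Op 5: route key 76: smallest pos >= 76 is 77 -> NB
Op 6: route key 95: none >= 95, wrap to smallest pos 77 -> NB
Op 7: add NC@62 -> ring=[62:NC,77:NB]
Op 8: remove NB -> ring=[62:NC]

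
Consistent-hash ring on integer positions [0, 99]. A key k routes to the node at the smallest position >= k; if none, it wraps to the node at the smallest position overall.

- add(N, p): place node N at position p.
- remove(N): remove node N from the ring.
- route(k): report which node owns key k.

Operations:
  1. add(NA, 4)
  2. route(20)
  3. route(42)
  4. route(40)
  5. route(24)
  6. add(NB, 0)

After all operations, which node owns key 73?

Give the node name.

Op 1: add NA@4 -> ring=[4:NA]
Op 2: route key 20: none >= 20, wrap to smallest pos 4 -> NA
Op 3: route key 42: none >= 42, wrap to smallest pos 4 -> NA
Op 4: route key 40: none >= 40, wrap to smallest pos 4 -> NA
Op 5: route key 24: none >= 24, wrap to smallest pos 4 -> NA
Op 6: add NB@0 -> ring=[0:NB,4:NA]
Final route key 73: none >= 73, wrap to smallest pos 0 -> NB

Answer: NB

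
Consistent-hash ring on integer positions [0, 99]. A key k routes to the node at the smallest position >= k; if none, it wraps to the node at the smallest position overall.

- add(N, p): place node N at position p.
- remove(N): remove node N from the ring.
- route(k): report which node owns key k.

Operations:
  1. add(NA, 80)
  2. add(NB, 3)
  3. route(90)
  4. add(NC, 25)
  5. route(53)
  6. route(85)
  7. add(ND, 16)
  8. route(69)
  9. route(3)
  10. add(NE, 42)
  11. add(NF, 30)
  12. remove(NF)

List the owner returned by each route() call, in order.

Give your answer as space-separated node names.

Op 1: add NA@80 -> ring=[80:NA]
Op 2: add NB@3 -> ring=[3:NB,80:NA]
Op 3: route key 90: none >= 90, wrap to smallest pos 3 -> NB
Op 4: add NC@25 -> ring=[3:NB,25:NC,80:NA]
Op 5: route key 53: smallest pos >= 53 is 80 -> NA
Op 6: route key 85: none >= 85, wrap to smallest pos 3 -> NB
Op 7: add ND@16 -> ring=[3:NB,16:ND,25:NC,80:NA]
Op 8: route key 69: smallest pos >= 69 is 80 -> NA
Op 9: route key 3: smallest pos >= 3 is 3 -> NB
Op 10: add NE@42 -> ring=[3:NB,16:ND,25:NC,42:NE,80:NA]
Op 11: add NF@30 -> ring=[3:NB,16:ND,25:NC,30:NF,42:NE,80:NA]
Op 12: remove NF -> ring=[3:NB,16:ND,25:NC,42:NE,80:NA]

Answer: NB NA NB NA NB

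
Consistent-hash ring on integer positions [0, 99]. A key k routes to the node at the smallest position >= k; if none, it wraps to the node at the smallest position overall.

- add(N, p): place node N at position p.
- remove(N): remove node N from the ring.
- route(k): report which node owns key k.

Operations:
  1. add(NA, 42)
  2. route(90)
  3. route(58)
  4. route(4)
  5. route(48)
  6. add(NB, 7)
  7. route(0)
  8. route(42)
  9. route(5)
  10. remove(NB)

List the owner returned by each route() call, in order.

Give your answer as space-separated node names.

Op 1: add NA@42 -> ring=[42:NA]
Op 2: route key 90: none >= 90, wrap to smallest pos 42 -> NA
Op 3: route key 58: none >= 58, wrap to smallest pos 42 -> NA
Op 4: route key 4: smallest pos >= 4 is 42 -> NA
Op 5: route key 48: none >= 48, wrap to smallest pos 42 -> NA
Op 6: add NB@7 -> ring=[7:NB,42:NA]
Op 7: route key 0: smallest pos >= 0 is 7 -> NB
Op 8: route key 42: smallest pos >= 42 is 42 -> NA
Op 9: route key 5: smallest pos >= 5 is 7 -> NB
Op 10: remove NB -> ring=[42:NA]

Answer: NA NA NA NA NB NA NB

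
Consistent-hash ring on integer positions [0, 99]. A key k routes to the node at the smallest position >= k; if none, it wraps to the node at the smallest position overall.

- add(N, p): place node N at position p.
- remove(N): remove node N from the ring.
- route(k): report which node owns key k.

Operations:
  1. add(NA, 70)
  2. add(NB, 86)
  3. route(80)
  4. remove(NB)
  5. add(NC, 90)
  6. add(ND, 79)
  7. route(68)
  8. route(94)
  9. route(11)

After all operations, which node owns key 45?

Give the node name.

Op 1: add NA@70 -> ring=[70:NA]
Op 2: add NB@86 -> ring=[70:NA,86:NB]
Op 3: route key 80: smallest pos >= 80 is 86 -> NB
Op 4: remove NB -> ring=[70:NA]
Op 5: add NC@90 -> ring=[70:NA,90:NC]
Op 6: add ND@79 -> ring=[70:NA,79:ND,90:NC]
Op 7: route key 68: smallest pos >= 68 is 70 -> NA
Op 8: route key 94: none >= 94, wrap to smallest pos 70 -> NA
Op 9: route key 11: smallest pos >= 11 is 70 -> NA
Final route key 45: smallest pos >= 45 is 70 -> NA

Answer: NA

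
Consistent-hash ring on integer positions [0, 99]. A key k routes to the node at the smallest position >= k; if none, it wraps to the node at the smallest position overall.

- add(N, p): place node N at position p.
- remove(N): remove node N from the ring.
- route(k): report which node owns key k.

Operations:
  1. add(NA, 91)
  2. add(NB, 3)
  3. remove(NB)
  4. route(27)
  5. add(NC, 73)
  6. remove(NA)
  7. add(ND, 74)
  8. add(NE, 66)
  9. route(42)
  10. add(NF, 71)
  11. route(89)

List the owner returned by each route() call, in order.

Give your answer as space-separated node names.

Op 1: add NA@91 -> ring=[91:NA]
Op 2: add NB@3 -> ring=[3:NB,91:NA]
Op 3: remove NB -> ring=[91:NA]
Op 4: route key 27: smallest pos >= 27 is 91 -> NA
Op 5: add NC@73 -> ring=[73:NC,91:NA]
Op 6: remove NA -> ring=[73:NC]
Op 7: add ND@74 -> ring=[73:NC,74:ND]
Op 8: add NE@66 -> ring=[66:NE,73:NC,74:ND]
Op 9: route key 42: smallest pos >= 42 is 66 -> NE
Op 10: add NF@71 -> ring=[66:NE,71:NF,73:NC,74:ND]
Op 11: route key 89: none >= 89, wrap to smallest pos 66 -> NE

Answer: NA NE NE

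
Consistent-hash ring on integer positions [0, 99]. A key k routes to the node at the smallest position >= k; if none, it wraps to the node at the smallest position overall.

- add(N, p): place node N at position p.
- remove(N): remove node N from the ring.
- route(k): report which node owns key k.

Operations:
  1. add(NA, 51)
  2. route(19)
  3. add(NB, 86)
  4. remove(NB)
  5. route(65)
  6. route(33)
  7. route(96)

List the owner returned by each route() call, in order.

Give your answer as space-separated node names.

Answer: NA NA NA NA

Derivation:
Op 1: add NA@51 -> ring=[51:NA]
Op 2: route key 19: smallest pos >= 19 is 51 -> NA
Op 3: add NB@86 -> ring=[51:NA,86:NB]
Op 4: remove NB -> ring=[51:NA]
Op 5: route key 65: none >= 65, wrap to smallest pos 51 -> NA
Op 6: route key 33: smallest pos >= 33 is 51 -> NA
Op 7: route key 96: none >= 96, wrap to smallest pos 51 -> NA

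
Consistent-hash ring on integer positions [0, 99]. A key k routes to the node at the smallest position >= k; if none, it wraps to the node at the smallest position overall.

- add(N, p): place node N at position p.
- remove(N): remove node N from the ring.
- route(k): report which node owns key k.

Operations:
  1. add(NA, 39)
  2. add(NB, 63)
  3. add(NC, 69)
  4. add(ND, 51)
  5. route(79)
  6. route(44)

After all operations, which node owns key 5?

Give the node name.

Op 1: add NA@39 -> ring=[39:NA]
Op 2: add NB@63 -> ring=[39:NA,63:NB]
Op 3: add NC@69 -> ring=[39:NA,63:NB,69:NC]
Op 4: add ND@51 -> ring=[39:NA,51:ND,63:NB,69:NC]
Op 5: route key 79: none >= 79, wrap to smallest pos 39 -> NA
Op 6: route key 44: smallest pos >= 44 is 51 -> ND
Final route key 5: smallest pos >= 5 is 39 -> NA

Answer: NA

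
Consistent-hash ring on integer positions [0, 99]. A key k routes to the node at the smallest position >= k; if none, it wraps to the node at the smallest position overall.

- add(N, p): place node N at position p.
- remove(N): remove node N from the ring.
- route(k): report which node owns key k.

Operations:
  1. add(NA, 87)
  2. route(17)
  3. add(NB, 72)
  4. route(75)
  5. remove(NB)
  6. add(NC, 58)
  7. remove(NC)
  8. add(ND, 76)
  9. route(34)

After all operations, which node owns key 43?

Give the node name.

Answer: ND

Derivation:
Op 1: add NA@87 -> ring=[87:NA]
Op 2: route key 17: smallest pos >= 17 is 87 -> NA
Op 3: add NB@72 -> ring=[72:NB,87:NA]
Op 4: route key 75: smallest pos >= 75 is 87 -> NA
Op 5: remove NB -> ring=[87:NA]
Op 6: add NC@58 -> ring=[58:NC,87:NA]
Op 7: remove NC -> ring=[87:NA]
Op 8: add ND@76 -> ring=[76:ND,87:NA]
Op 9: route key 34: smallest pos >= 34 is 76 -> ND
Final route key 43: smallest pos >= 43 is 76 -> ND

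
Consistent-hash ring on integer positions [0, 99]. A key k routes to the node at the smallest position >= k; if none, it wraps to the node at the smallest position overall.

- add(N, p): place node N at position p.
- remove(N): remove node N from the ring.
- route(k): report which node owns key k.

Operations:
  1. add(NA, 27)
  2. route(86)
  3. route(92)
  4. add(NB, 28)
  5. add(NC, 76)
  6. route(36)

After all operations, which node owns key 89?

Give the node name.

Answer: NA

Derivation:
Op 1: add NA@27 -> ring=[27:NA]
Op 2: route key 86: none >= 86, wrap to smallest pos 27 -> NA
Op 3: route key 92: none >= 92, wrap to smallest pos 27 -> NA
Op 4: add NB@28 -> ring=[27:NA,28:NB]
Op 5: add NC@76 -> ring=[27:NA,28:NB,76:NC]
Op 6: route key 36: smallest pos >= 36 is 76 -> NC
Final route key 89: none >= 89, wrap to smallest pos 27 -> NA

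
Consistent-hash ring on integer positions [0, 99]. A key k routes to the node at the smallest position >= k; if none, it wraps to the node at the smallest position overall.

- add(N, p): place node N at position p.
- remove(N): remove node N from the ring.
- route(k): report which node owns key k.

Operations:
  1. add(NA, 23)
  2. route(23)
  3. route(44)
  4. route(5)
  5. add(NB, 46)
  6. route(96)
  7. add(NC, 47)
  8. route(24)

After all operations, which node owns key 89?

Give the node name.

Answer: NA

Derivation:
Op 1: add NA@23 -> ring=[23:NA]
Op 2: route key 23: smallest pos >= 23 is 23 -> NA
Op 3: route key 44: none >= 44, wrap to smallest pos 23 -> NA
Op 4: route key 5: smallest pos >= 5 is 23 -> NA
Op 5: add NB@46 -> ring=[23:NA,46:NB]
Op 6: route key 96: none >= 96, wrap to smallest pos 23 -> NA
Op 7: add NC@47 -> ring=[23:NA,46:NB,47:NC]
Op 8: route key 24: smallest pos >= 24 is 46 -> NB
Final route key 89: none >= 89, wrap to smallest pos 23 -> NA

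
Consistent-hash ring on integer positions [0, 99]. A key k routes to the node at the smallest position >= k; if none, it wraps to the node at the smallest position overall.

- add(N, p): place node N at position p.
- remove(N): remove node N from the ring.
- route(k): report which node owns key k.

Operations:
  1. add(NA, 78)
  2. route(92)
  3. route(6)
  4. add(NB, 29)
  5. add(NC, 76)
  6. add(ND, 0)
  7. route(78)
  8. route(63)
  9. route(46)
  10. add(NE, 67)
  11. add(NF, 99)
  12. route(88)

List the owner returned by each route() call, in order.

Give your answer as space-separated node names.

Answer: NA NA NA NC NC NF

Derivation:
Op 1: add NA@78 -> ring=[78:NA]
Op 2: route key 92: none >= 92, wrap to smallest pos 78 -> NA
Op 3: route key 6: smallest pos >= 6 is 78 -> NA
Op 4: add NB@29 -> ring=[29:NB,78:NA]
Op 5: add NC@76 -> ring=[29:NB,76:NC,78:NA]
Op 6: add ND@0 -> ring=[0:ND,29:NB,76:NC,78:NA]
Op 7: route key 78: smallest pos >= 78 is 78 -> NA
Op 8: route key 63: smallest pos >= 63 is 76 -> NC
Op 9: route key 46: smallest pos >= 46 is 76 -> NC
Op 10: add NE@67 -> ring=[0:ND,29:NB,67:NE,76:NC,78:NA]
Op 11: add NF@99 -> ring=[0:ND,29:NB,67:NE,76:NC,78:NA,99:NF]
Op 12: route key 88: smallest pos >= 88 is 99 -> NF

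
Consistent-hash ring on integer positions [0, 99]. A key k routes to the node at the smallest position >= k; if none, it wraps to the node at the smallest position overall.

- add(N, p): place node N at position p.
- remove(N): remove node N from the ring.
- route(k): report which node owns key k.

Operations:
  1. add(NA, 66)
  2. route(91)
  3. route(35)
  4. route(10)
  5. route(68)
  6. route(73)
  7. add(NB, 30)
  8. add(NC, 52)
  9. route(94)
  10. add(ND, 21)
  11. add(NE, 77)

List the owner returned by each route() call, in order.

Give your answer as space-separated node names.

Op 1: add NA@66 -> ring=[66:NA]
Op 2: route key 91: none >= 91, wrap to smallest pos 66 -> NA
Op 3: route key 35: smallest pos >= 35 is 66 -> NA
Op 4: route key 10: smallest pos >= 10 is 66 -> NA
Op 5: route key 68: none >= 68, wrap to smallest pos 66 -> NA
Op 6: route key 73: none >= 73, wrap to smallest pos 66 -> NA
Op 7: add NB@30 -> ring=[30:NB,66:NA]
Op 8: add NC@52 -> ring=[30:NB,52:NC,66:NA]
Op 9: route key 94: none >= 94, wrap to smallest pos 30 -> NB
Op 10: add ND@21 -> ring=[21:ND,30:NB,52:NC,66:NA]
Op 11: add NE@77 -> ring=[21:ND,30:NB,52:NC,66:NA,77:NE]

Answer: NA NA NA NA NA NB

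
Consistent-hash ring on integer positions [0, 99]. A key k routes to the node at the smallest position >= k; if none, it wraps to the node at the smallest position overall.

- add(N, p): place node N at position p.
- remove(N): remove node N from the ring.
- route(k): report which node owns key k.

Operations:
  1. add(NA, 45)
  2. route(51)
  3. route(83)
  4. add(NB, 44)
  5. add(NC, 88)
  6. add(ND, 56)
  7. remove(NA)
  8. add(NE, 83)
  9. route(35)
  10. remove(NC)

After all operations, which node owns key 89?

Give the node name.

Op 1: add NA@45 -> ring=[45:NA]
Op 2: route key 51: none >= 51, wrap to smallest pos 45 -> NA
Op 3: route key 83: none >= 83, wrap to smallest pos 45 -> NA
Op 4: add NB@44 -> ring=[44:NB,45:NA]
Op 5: add NC@88 -> ring=[44:NB,45:NA,88:NC]
Op 6: add ND@56 -> ring=[44:NB,45:NA,56:ND,88:NC]
Op 7: remove NA -> ring=[44:NB,56:ND,88:NC]
Op 8: add NE@83 -> ring=[44:NB,56:ND,83:NE,88:NC]
Op 9: route key 35: smallest pos >= 35 is 44 -> NB
Op 10: remove NC -> ring=[44:NB,56:ND,83:NE]
Final route key 89: none >= 89, wrap to smallest pos 44 -> NB

Answer: NB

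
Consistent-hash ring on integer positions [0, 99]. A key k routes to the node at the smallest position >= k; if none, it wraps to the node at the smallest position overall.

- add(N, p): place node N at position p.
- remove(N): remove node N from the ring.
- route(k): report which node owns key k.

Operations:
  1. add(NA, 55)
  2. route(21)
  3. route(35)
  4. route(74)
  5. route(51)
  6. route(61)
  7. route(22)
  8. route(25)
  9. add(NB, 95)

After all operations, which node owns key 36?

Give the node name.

Op 1: add NA@55 -> ring=[55:NA]
Op 2: route key 21: smallest pos >= 21 is 55 -> NA
Op 3: route key 35: smallest pos >= 35 is 55 -> NA
Op 4: route key 74: none >= 74, wrap to smallest pos 55 -> NA
Op 5: route key 51: smallest pos >= 51 is 55 -> NA
Op 6: route key 61: none >= 61, wrap to smallest pos 55 -> NA
Op 7: route key 22: smallest pos >= 22 is 55 -> NA
Op 8: route key 25: smallest pos >= 25 is 55 -> NA
Op 9: add NB@95 -> ring=[55:NA,95:NB]
Final route key 36: smallest pos >= 36 is 55 -> NA

Answer: NA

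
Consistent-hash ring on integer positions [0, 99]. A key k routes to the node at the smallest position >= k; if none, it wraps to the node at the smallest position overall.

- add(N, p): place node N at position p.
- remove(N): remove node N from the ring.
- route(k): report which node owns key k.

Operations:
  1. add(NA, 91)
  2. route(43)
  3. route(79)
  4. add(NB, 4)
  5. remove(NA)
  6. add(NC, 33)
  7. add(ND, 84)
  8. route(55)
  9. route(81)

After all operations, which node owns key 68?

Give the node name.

Op 1: add NA@91 -> ring=[91:NA]
Op 2: route key 43: smallest pos >= 43 is 91 -> NA
Op 3: route key 79: smallest pos >= 79 is 91 -> NA
Op 4: add NB@4 -> ring=[4:NB,91:NA]
Op 5: remove NA -> ring=[4:NB]
Op 6: add NC@33 -> ring=[4:NB,33:NC]
Op 7: add ND@84 -> ring=[4:NB,33:NC,84:ND]
Op 8: route key 55: smallest pos >= 55 is 84 -> ND
Op 9: route key 81: smallest pos >= 81 is 84 -> ND
Final route key 68: smallest pos >= 68 is 84 -> ND

Answer: ND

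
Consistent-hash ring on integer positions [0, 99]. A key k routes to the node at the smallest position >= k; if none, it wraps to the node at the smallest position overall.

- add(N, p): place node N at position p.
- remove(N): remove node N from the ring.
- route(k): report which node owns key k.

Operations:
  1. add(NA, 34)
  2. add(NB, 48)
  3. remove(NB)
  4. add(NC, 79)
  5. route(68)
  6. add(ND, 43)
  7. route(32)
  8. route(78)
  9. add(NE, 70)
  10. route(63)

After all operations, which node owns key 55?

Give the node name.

Op 1: add NA@34 -> ring=[34:NA]
Op 2: add NB@48 -> ring=[34:NA,48:NB]
Op 3: remove NB -> ring=[34:NA]
Op 4: add NC@79 -> ring=[34:NA,79:NC]
Op 5: route key 68: smallest pos >= 68 is 79 -> NC
Op 6: add ND@43 -> ring=[34:NA,43:ND,79:NC]
Op 7: route key 32: smallest pos >= 32 is 34 -> NA
Op 8: route key 78: smallest pos >= 78 is 79 -> NC
Op 9: add NE@70 -> ring=[34:NA,43:ND,70:NE,79:NC]
Op 10: route key 63: smallest pos >= 63 is 70 -> NE
Final route key 55: smallest pos >= 55 is 70 -> NE

Answer: NE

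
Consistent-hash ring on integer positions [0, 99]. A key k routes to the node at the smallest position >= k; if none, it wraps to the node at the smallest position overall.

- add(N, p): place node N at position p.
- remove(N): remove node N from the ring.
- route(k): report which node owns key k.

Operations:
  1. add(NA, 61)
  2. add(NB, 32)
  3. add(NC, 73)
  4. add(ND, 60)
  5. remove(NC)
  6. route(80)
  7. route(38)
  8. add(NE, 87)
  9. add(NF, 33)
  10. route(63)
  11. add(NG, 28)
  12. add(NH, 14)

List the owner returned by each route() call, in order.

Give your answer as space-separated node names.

Op 1: add NA@61 -> ring=[61:NA]
Op 2: add NB@32 -> ring=[32:NB,61:NA]
Op 3: add NC@73 -> ring=[32:NB,61:NA,73:NC]
Op 4: add ND@60 -> ring=[32:NB,60:ND,61:NA,73:NC]
Op 5: remove NC -> ring=[32:NB,60:ND,61:NA]
Op 6: route key 80: none >= 80, wrap to smallest pos 32 -> NB
Op 7: route key 38: smallest pos >= 38 is 60 -> ND
Op 8: add NE@87 -> ring=[32:NB,60:ND,61:NA,87:NE]
Op 9: add NF@33 -> ring=[32:NB,33:NF,60:ND,61:NA,87:NE]
Op 10: route key 63: smallest pos >= 63 is 87 -> NE
Op 11: add NG@28 -> ring=[28:NG,32:NB,33:NF,60:ND,61:NA,87:NE]
Op 12: add NH@14 -> ring=[14:NH,28:NG,32:NB,33:NF,60:ND,61:NA,87:NE]

Answer: NB ND NE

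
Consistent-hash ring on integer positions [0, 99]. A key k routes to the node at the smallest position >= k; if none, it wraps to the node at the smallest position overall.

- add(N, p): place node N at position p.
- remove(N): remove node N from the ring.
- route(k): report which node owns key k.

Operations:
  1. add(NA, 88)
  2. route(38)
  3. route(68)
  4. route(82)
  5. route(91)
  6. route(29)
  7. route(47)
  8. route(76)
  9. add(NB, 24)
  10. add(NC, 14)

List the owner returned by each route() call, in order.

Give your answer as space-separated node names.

Answer: NA NA NA NA NA NA NA

Derivation:
Op 1: add NA@88 -> ring=[88:NA]
Op 2: route key 38: smallest pos >= 38 is 88 -> NA
Op 3: route key 68: smallest pos >= 68 is 88 -> NA
Op 4: route key 82: smallest pos >= 82 is 88 -> NA
Op 5: route key 91: none >= 91, wrap to smallest pos 88 -> NA
Op 6: route key 29: smallest pos >= 29 is 88 -> NA
Op 7: route key 47: smallest pos >= 47 is 88 -> NA
Op 8: route key 76: smallest pos >= 76 is 88 -> NA
Op 9: add NB@24 -> ring=[24:NB,88:NA]
Op 10: add NC@14 -> ring=[14:NC,24:NB,88:NA]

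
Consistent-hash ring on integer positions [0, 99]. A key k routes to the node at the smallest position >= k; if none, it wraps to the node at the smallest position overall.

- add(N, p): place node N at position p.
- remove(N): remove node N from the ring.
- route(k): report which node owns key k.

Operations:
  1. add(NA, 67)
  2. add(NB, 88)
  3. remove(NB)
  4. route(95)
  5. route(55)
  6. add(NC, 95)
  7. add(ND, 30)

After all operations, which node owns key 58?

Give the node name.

Op 1: add NA@67 -> ring=[67:NA]
Op 2: add NB@88 -> ring=[67:NA,88:NB]
Op 3: remove NB -> ring=[67:NA]
Op 4: route key 95: none >= 95, wrap to smallest pos 67 -> NA
Op 5: route key 55: smallest pos >= 55 is 67 -> NA
Op 6: add NC@95 -> ring=[67:NA,95:NC]
Op 7: add ND@30 -> ring=[30:ND,67:NA,95:NC]
Final route key 58: smallest pos >= 58 is 67 -> NA

Answer: NA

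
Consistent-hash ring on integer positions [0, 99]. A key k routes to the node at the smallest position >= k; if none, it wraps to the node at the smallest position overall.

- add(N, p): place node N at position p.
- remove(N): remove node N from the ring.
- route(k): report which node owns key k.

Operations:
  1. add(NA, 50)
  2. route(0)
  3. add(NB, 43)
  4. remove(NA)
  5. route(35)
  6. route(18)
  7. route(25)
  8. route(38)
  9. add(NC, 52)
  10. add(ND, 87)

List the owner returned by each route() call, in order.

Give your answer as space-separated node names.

Op 1: add NA@50 -> ring=[50:NA]
Op 2: route key 0: smallest pos >= 0 is 50 -> NA
Op 3: add NB@43 -> ring=[43:NB,50:NA]
Op 4: remove NA -> ring=[43:NB]
Op 5: route key 35: smallest pos >= 35 is 43 -> NB
Op 6: route key 18: smallest pos >= 18 is 43 -> NB
Op 7: route key 25: smallest pos >= 25 is 43 -> NB
Op 8: route key 38: smallest pos >= 38 is 43 -> NB
Op 9: add NC@52 -> ring=[43:NB,52:NC]
Op 10: add ND@87 -> ring=[43:NB,52:NC,87:ND]

Answer: NA NB NB NB NB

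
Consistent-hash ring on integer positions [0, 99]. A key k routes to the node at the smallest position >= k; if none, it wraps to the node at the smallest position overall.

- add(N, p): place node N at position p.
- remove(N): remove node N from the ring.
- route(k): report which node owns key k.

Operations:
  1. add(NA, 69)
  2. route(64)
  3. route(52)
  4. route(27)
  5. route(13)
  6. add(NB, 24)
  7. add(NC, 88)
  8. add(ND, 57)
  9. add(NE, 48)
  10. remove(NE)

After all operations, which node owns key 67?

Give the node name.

Answer: NA

Derivation:
Op 1: add NA@69 -> ring=[69:NA]
Op 2: route key 64: smallest pos >= 64 is 69 -> NA
Op 3: route key 52: smallest pos >= 52 is 69 -> NA
Op 4: route key 27: smallest pos >= 27 is 69 -> NA
Op 5: route key 13: smallest pos >= 13 is 69 -> NA
Op 6: add NB@24 -> ring=[24:NB,69:NA]
Op 7: add NC@88 -> ring=[24:NB,69:NA,88:NC]
Op 8: add ND@57 -> ring=[24:NB,57:ND,69:NA,88:NC]
Op 9: add NE@48 -> ring=[24:NB,48:NE,57:ND,69:NA,88:NC]
Op 10: remove NE -> ring=[24:NB,57:ND,69:NA,88:NC]
Final route key 67: smallest pos >= 67 is 69 -> NA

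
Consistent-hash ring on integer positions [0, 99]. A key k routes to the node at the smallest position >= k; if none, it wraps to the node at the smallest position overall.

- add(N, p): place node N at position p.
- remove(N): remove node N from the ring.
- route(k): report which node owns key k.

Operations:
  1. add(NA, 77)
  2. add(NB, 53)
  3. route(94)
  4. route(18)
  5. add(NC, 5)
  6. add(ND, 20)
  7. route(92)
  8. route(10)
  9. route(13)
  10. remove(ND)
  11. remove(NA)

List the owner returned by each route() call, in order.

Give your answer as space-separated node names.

Op 1: add NA@77 -> ring=[77:NA]
Op 2: add NB@53 -> ring=[53:NB,77:NA]
Op 3: route key 94: none >= 94, wrap to smallest pos 53 -> NB
Op 4: route key 18: smallest pos >= 18 is 53 -> NB
Op 5: add NC@5 -> ring=[5:NC,53:NB,77:NA]
Op 6: add ND@20 -> ring=[5:NC,20:ND,53:NB,77:NA]
Op 7: route key 92: none >= 92, wrap to smallest pos 5 -> NC
Op 8: route key 10: smallest pos >= 10 is 20 -> ND
Op 9: route key 13: smallest pos >= 13 is 20 -> ND
Op 10: remove ND -> ring=[5:NC,53:NB,77:NA]
Op 11: remove NA -> ring=[5:NC,53:NB]

Answer: NB NB NC ND ND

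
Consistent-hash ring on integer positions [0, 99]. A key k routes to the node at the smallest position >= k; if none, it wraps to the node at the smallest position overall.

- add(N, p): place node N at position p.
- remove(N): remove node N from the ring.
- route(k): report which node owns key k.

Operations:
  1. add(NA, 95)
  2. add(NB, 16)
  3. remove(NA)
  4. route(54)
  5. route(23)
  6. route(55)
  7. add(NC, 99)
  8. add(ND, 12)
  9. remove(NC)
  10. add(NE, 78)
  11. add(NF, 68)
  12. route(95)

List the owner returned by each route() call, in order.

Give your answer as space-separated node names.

Op 1: add NA@95 -> ring=[95:NA]
Op 2: add NB@16 -> ring=[16:NB,95:NA]
Op 3: remove NA -> ring=[16:NB]
Op 4: route key 54: none >= 54, wrap to smallest pos 16 -> NB
Op 5: route key 23: none >= 23, wrap to smallest pos 16 -> NB
Op 6: route key 55: none >= 55, wrap to smallest pos 16 -> NB
Op 7: add NC@99 -> ring=[16:NB,99:NC]
Op 8: add ND@12 -> ring=[12:ND,16:NB,99:NC]
Op 9: remove NC -> ring=[12:ND,16:NB]
Op 10: add NE@78 -> ring=[12:ND,16:NB,78:NE]
Op 11: add NF@68 -> ring=[12:ND,16:NB,68:NF,78:NE]
Op 12: route key 95: none >= 95, wrap to smallest pos 12 -> ND

Answer: NB NB NB ND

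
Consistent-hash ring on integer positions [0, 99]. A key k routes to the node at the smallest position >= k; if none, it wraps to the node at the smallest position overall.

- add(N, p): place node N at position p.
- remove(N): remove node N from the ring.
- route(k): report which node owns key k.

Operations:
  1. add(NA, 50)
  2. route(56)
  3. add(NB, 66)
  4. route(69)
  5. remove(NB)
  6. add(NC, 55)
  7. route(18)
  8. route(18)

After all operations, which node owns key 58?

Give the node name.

Answer: NA

Derivation:
Op 1: add NA@50 -> ring=[50:NA]
Op 2: route key 56: none >= 56, wrap to smallest pos 50 -> NA
Op 3: add NB@66 -> ring=[50:NA,66:NB]
Op 4: route key 69: none >= 69, wrap to smallest pos 50 -> NA
Op 5: remove NB -> ring=[50:NA]
Op 6: add NC@55 -> ring=[50:NA,55:NC]
Op 7: route key 18: smallest pos >= 18 is 50 -> NA
Op 8: route key 18: smallest pos >= 18 is 50 -> NA
Final route key 58: none >= 58, wrap to smallest pos 50 -> NA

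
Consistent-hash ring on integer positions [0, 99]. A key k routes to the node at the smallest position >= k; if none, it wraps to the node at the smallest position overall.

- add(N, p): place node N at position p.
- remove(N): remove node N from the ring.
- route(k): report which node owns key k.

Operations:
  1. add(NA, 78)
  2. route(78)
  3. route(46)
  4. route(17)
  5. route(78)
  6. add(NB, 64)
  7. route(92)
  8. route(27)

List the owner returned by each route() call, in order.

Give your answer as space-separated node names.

Answer: NA NA NA NA NB NB

Derivation:
Op 1: add NA@78 -> ring=[78:NA]
Op 2: route key 78: smallest pos >= 78 is 78 -> NA
Op 3: route key 46: smallest pos >= 46 is 78 -> NA
Op 4: route key 17: smallest pos >= 17 is 78 -> NA
Op 5: route key 78: smallest pos >= 78 is 78 -> NA
Op 6: add NB@64 -> ring=[64:NB,78:NA]
Op 7: route key 92: none >= 92, wrap to smallest pos 64 -> NB
Op 8: route key 27: smallest pos >= 27 is 64 -> NB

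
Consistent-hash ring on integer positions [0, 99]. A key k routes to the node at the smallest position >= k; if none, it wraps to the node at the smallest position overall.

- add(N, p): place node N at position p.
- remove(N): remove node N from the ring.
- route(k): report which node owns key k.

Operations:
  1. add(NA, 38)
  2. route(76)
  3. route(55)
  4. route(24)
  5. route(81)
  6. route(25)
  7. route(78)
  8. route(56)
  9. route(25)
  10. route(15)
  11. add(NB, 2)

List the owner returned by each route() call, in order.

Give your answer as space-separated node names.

Op 1: add NA@38 -> ring=[38:NA]
Op 2: route key 76: none >= 76, wrap to smallest pos 38 -> NA
Op 3: route key 55: none >= 55, wrap to smallest pos 38 -> NA
Op 4: route key 24: smallest pos >= 24 is 38 -> NA
Op 5: route key 81: none >= 81, wrap to smallest pos 38 -> NA
Op 6: route key 25: smallest pos >= 25 is 38 -> NA
Op 7: route key 78: none >= 78, wrap to smallest pos 38 -> NA
Op 8: route key 56: none >= 56, wrap to smallest pos 38 -> NA
Op 9: route key 25: smallest pos >= 25 is 38 -> NA
Op 10: route key 15: smallest pos >= 15 is 38 -> NA
Op 11: add NB@2 -> ring=[2:NB,38:NA]

Answer: NA NA NA NA NA NA NA NA NA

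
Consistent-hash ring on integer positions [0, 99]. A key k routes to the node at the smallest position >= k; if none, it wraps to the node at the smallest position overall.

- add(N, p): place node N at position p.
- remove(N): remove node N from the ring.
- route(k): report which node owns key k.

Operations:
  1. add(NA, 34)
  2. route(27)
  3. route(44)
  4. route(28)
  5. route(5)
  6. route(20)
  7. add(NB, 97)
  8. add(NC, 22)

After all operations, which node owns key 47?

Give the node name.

Answer: NB

Derivation:
Op 1: add NA@34 -> ring=[34:NA]
Op 2: route key 27: smallest pos >= 27 is 34 -> NA
Op 3: route key 44: none >= 44, wrap to smallest pos 34 -> NA
Op 4: route key 28: smallest pos >= 28 is 34 -> NA
Op 5: route key 5: smallest pos >= 5 is 34 -> NA
Op 6: route key 20: smallest pos >= 20 is 34 -> NA
Op 7: add NB@97 -> ring=[34:NA,97:NB]
Op 8: add NC@22 -> ring=[22:NC,34:NA,97:NB]
Final route key 47: smallest pos >= 47 is 97 -> NB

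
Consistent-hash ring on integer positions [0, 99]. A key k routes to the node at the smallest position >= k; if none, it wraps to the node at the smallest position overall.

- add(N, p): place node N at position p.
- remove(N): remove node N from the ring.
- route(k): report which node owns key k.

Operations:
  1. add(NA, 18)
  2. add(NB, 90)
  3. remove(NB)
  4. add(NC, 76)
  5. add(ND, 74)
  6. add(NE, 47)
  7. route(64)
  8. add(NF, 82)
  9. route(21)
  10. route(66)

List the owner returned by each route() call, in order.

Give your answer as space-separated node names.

Op 1: add NA@18 -> ring=[18:NA]
Op 2: add NB@90 -> ring=[18:NA,90:NB]
Op 3: remove NB -> ring=[18:NA]
Op 4: add NC@76 -> ring=[18:NA,76:NC]
Op 5: add ND@74 -> ring=[18:NA,74:ND,76:NC]
Op 6: add NE@47 -> ring=[18:NA,47:NE,74:ND,76:NC]
Op 7: route key 64: smallest pos >= 64 is 74 -> ND
Op 8: add NF@82 -> ring=[18:NA,47:NE,74:ND,76:NC,82:NF]
Op 9: route key 21: smallest pos >= 21 is 47 -> NE
Op 10: route key 66: smallest pos >= 66 is 74 -> ND

Answer: ND NE ND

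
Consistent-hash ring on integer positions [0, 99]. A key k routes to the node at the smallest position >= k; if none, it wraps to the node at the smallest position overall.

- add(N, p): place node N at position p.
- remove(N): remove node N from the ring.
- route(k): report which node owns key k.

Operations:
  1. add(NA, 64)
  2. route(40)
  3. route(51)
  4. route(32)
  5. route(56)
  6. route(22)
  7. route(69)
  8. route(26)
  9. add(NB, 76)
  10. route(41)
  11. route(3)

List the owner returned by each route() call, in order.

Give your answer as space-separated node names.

Answer: NA NA NA NA NA NA NA NA NA

Derivation:
Op 1: add NA@64 -> ring=[64:NA]
Op 2: route key 40: smallest pos >= 40 is 64 -> NA
Op 3: route key 51: smallest pos >= 51 is 64 -> NA
Op 4: route key 32: smallest pos >= 32 is 64 -> NA
Op 5: route key 56: smallest pos >= 56 is 64 -> NA
Op 6: route key 22: smallest pos >= 22 is 64 -> NA
Op 7: route key 69: none >= 69, wrap to smallest pos 64 -> NA
Op 8: route key 26: smallest pos >= 26 is 64 -> NA
Op 9: add NB@76 -> ring=[64:NA,76:NB]
Op 10: route key 41: smallest pos >= 41 is 64 -> NA
Op 11: route key 3: smallest pos >= 3 is 64 -> NA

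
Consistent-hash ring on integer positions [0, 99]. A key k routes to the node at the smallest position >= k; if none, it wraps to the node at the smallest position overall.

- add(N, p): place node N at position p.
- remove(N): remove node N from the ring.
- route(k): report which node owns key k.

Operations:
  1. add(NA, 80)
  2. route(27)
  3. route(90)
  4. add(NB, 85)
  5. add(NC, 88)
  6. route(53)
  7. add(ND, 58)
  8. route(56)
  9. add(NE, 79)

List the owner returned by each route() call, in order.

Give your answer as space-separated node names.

Op 1: add NA@80 -> ring=[80:NA]
Op 2: route key 27: smallest pos >= 27 is 80 -> NA
Op 3: route key 90: none >= 90, wrap to smallest pos 80 -> NA
Op 4: add NB@85 -> ring=[80:NA,85:NB]
Op 5: add NC@88 -> ring=[80:NA,85:NB,88:NC]
Op 6: route key 53: smallest pos >= 53 is 80 -> NA
Op 7: add ND@58 -> ring=[58:ND,80:NA,85:NB,88:NC]
Op 8: route key 56: smallest pos >= 56 is 58 -> ND
Op 9: add NE@79 -> ring=[58:ND,79:NE,80:NA,85:NB,88:NC]

Answer: NA NA NA ND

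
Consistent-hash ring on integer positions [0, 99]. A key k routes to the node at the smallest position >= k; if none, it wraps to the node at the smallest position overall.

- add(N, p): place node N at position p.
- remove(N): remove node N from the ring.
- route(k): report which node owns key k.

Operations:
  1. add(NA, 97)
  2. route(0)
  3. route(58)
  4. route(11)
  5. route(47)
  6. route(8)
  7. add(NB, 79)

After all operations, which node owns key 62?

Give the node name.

Answer: NB

Derivation:
Op 1: add NA@97 -> ring=[97:NA]
Op 2: route key 0: smallest pos >= 0 is 97 -> NA
Op 3: route key 58: smallest pos >= 58 is 97 -> NA
Op 4: route key 11: smallest pos >= 11 is 97 -> NA
Op 5: route key 47: smallest pos >= 47 is 97 -> NA
Op 6: route key 8: smallest pos >= 8 is 97 -> NA
Op 7: add NB@79 -> ring=[79:NB,97:NA]
Final route key 62: smallest pos >= 62 is 79 -> NB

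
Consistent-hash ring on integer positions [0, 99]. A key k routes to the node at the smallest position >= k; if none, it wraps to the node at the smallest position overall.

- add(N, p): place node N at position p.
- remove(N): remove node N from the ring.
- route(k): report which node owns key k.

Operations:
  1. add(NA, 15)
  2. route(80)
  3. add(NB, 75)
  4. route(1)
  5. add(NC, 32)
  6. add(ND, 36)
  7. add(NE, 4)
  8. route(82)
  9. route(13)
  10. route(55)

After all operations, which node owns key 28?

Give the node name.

Op 1: add NA@15 -> ring=[15:NA]
Op 2: route key 80: none >= 80, wrap to smallest pos 15 -> NA
Op 3: add NB@75 -> ring=[15:NA,75:NB]
Op 4: route key 1: smallest pos >= 1 is 15 -> NA
Op 5: add NC@32 -> ring=[15:NA,32:NC,75:NB]
Op 6: add ND@36 -> ring=[15:NA,32:NC,36:ND,75:NB]
Op 7: add NE@4 -> ring=[4:NE,15:NA,32:NC,36:ND,75:NB]
Op 8: route key 82: none >= 82, wrap to smallest pos 4 -> NE
Op 9: route key 13: smallest pos >= 13 is 15 -> NA
Op 10: route key 55: smallest pos >= 55 is 75 -> NB
Final route key 28: smallest pos >= 28 is 32 -> NC

Answer: NC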